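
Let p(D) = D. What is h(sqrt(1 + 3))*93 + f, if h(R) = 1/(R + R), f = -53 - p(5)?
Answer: -139/4 ≈ -34.750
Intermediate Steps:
f = -58 (f = -53 - 1*5 = -53 - 5 = -58)
h(R) = 1/(2*R)
h(sqrt(1 + 3))*93 + f = (1/(2*(sqrt(1 + 3))))*93 - 58 = (1/(2*(sqrt(4))))*93 - 58 = ((1/2)/2)*93 - 58 = ((1/2)*(1/2))*93 - 58 = (1/4)*93 - 58 = 93/4 - 58 = -139/4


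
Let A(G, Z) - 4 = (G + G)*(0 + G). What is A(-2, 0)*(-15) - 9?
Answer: -189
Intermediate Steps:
A(G, Z) = 4 + 2*G² (A(G, Z) = 4 + (G + G)*(0 + G) = 4 + (2*G)*G = 4 + 2*G²)
A(-2, 0)*(-15) - 9 = (4 + 2*(-2)²)*(-15) - 9 = (4 + 2*4)*(-15) - 9 = (4 + 8)*(-15) - 9 = 12*(-15) - 9 = -180 - 9 = -189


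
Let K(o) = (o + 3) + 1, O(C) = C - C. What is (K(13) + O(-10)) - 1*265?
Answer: -248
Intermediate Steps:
O(C) = 0
K(o) = 4 + o (K(o) = (3 + o) + 1 = 4 + o)
(K(13) + O(-10)) - 1*265 = ((4 + 13) + 0) - 1*265 = (17 + 0) - 265 = 17 - 265 = -248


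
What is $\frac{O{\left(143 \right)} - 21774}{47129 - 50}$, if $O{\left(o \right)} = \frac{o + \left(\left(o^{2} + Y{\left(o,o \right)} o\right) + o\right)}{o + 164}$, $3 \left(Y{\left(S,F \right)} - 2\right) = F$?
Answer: $- \frac{19970342}{43359759} \approx -0.46057$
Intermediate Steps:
$Y{\left(S,F \right)} = 2 + \frac{F}{3}$
$O{\left(o \right)} = \frac{o^{2} + 2 o + o \left(2 + \frac{o}{3}\right)}{164 + o}$ ($O{\left(o \right)} = \frac{o + \left(\left(o^{2} + \left(2 + \frac{o}{3}\right) o\right) + o\right)}{o + 164} = \frac{o + \left(\left(o^{2} + o \left(2 + \frac{o}{3}\right)\right) + o\right)}{164 + o} = \frac{o + \left(o + o^{2} + o \left(2 + \frac{o}{3}\right)\right)}{164 + o} = \frac{o^{2} + 2 o + o \left(2 + \frac{o}{3}\right)}{164 + o}$)
$\frac{O{\left(143 \right)} - 21774}{47129 - 50} = \frac{\frac{4}{3} \cdot 143 \frac{1}{164 + 143} \left(3 + 143\right) - 21774}{47129 - 50} = \frac{\frac{4}{3} \cdot 143 \cdot \frac{1}{307} \cdot 146 - 21774}{47079} = \left(\frac{4}{3} \cdot 143 \cdot \frac{1}{307} \cdot 146 - 21774\right) \frac{1}{47079} = \left(\frac{83512}{921} - 21774\right) \frac{1}{47079} = \left(- \frac{19970342}{921}\right) \frac{1}{47079} = - \frac{19970342}{43359759}$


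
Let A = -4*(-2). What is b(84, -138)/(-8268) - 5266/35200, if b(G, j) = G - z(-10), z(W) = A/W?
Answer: -109727/686400 ≈ -0.15986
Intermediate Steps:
A = 8
z(W) = 8/W
b(G, j) = 4/5 + G (b(G, j) = G - 8/(-10) = G - 8*(-1)/10 = G - 1*(-4/5) = G + 4/5 = 4/5 + G)
b(84, -138)/(-8268) - 5266/35200 = (4/5 + 84)/(-8268) - 5266/35200 = (424/5)*(-1/8268) - 5266*1/35200 = -2/195 - 2633/17600 = -109727/686400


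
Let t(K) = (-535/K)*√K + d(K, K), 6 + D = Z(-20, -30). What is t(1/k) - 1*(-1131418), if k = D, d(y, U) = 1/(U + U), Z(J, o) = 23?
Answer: 2262853/2 - 535*√17 ≈ 1.1292e+6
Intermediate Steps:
D = 17 (D = -6 + 23 = 17)
d(y, U) = 1/(2*U)
k = 17
t(K) = 1/(2*K) - 535/√K (t(K) = (-535/K)*√K + 1/(2*K) = -535/√K + 1/(2*K) = 1/(2*K) - 535/√K)
t(1/k) - 1*(-1131418) = (1/(2*(1/17)) - 535*√17) - 1*(-1131418) = (1/(2*(1/17)) - 535*√17) + 1131418 = ((½)*17 - 535*√17) + 1131418 = (17/2 - 535*√17) + 1131418 = 2262853/2 - 535*√17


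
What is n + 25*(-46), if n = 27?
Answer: -1123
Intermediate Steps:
n + 25*(-46) = 27 + 25*(-46) = 27 - 1150 = -1123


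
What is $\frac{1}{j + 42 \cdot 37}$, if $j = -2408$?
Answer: $- \frac{1}{854} \approx -0.001171$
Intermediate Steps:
$\frac{1}{j + 42 \cdot 37} = \frac{1}{-2408 + 42 \cdot 37} = \frac{1}{-2408 + 1554} = \frac{1}{-854} = - \frac{1}{854}$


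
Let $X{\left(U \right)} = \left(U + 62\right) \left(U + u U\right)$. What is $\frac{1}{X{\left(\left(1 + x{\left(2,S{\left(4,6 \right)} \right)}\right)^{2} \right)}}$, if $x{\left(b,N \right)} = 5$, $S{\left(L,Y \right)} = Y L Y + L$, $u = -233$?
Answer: $- \frac{1}{818496} \approx -1.2218 \cdot 10^{-6}$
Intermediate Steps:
$S{\left(L,Y \right)} = L + L Y^{2}$ ($S{\left(L,Y \right)} = L Y Y + L = L Y^{2} + L = L + L Y^{2}$)
$X{\left(U \right)} = - 232 U \left(62 + U\right)$ ($X{\left(U \right)} = \left(U + 62\right) \left(U - 233 U\right) = \left(62 + U\right) \left(- 232 U\right) = - 232 U \left(62 + U\right)$)
$\frac{1}{X{\left(\left(1 + x{\left(2,S{\left(4,6 \right)} \right)}\right)^{2} \right)}} = \frac{1}{232 \left(1 + 5\right)^{2} \left(-62 - \left(1 + 5\right)^{2}\right)} = \frac{1}{232 \cdot 6^{2} \left(-62 - 6^{2}\right)} = \frac{1}{232 \cdot 36 \left(-62 - 36\right)} = \frac{1}{232 \cdot 36 \left(-98\right)} = \frac{1}{-818496} = - \frac{1}{818496}$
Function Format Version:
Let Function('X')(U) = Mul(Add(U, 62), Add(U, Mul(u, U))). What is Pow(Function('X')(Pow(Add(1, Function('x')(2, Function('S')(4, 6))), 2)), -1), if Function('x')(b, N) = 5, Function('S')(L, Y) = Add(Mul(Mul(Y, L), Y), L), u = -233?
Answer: Rational(-1, 818496) ≈ -1.2218e-6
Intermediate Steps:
Function('S')(L, Y) = Add(L, Mul(L, Pow(Y, 2))) (Function('S')(L, Y) = Add(Mul(Mul(L, Y), Y), L) = Add(Mul(L, Pow(Y, 2)), L) = Add(L, Mul(L, Pow(Y, 2))))
Function('X')(U) = Mul(-232, U, Add(62, U)) (Function('X')(U) = Mul(Add(U, 62), Add(U, Mul(-233, U))) = Mul(Add(62, U), Mul(-232, U)) = Mul(-232, U, Add(62, U)))
Pow(Function('X')(Pow(Add(1, Function('x')(2, Function('S')(4, 6))), 2)), -1) = Pow(Mul(232, Pow(Add(1, 5), 2), Add(-62, Mul(-1, Pow(Add(1, 5), 2)))), -1) = Pow(Mul(232, Pow(6, 2), Add(-62, Mul(-1, Pow(6, 2)))), -1) = Pow(Mul(232, 36, Add(-62, Mul(-1, 36))), -1) = Pow(Mul(232, 36, Add(-62, -36)), -1) = Pow(Mul(232, 36, -98), -1) = Pow(-818496, -1) = Rational(-1, 818496)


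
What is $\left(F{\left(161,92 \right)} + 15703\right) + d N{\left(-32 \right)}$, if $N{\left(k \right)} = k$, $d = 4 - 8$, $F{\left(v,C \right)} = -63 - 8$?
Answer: $15760$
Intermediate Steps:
$F{\left(v,C \right)} = -71$ ($F{\left(v,C \right)} = -63 - 8 = -71$)
$d = -4$ ($d = 4 - 8 = -4$)
$\left(F{\left(161,92 \right)} + 15703\right) + d N{\left(-32 \right)} = \left(-71 + 15703\right) - -128 = 15632 + 128 = 15760$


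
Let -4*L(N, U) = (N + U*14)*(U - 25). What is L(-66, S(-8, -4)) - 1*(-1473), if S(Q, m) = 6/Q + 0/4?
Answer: 31377/32 ≈ 980.53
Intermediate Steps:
S(Q, m) = 6/Q (S(Q, m) = 6/Q + 0*(¼) = 6/Q + 0 = 6/Q)
L(N, U) = -(-25 + U)*(N + 14*U)/4 (L(N, U) = -(N + U*14)*(U - 25)/4 = -(N + 14*U)*(-25 + U)/4 = -(-25 + U)*(N + 14*U)/4)
L(-66, S(-8, -4)) - 1*(-1473) = (-7*(6/(-8))²/2 + (25/4)*(-66) + 175*(6/(-8))/2 - ¼*(-66)*6/(-8)) - 1*(-1473) = (-7*(6*(-⅛))²/2 - 825/2 + 175*(6*(-⅛))/2 - ¼*(-66)*6*(-⅛)) + 1473 = (-7*(-¾)²/2 - 825/2 + (175/2)*(-¾) - ¼*(-66)*(-¾)) + 1473 = (-7/2*9/16 - 825/2 - 525/8 - 99/8) + 1473 = (-63/32 - 825/2 - 525/8 - 99/8) + 1473 = -15759/32 + 1473 = 31377/32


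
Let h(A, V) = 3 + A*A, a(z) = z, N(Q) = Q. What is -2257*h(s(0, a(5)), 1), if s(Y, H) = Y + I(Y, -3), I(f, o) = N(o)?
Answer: -27084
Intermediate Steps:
I(f, o) = o
s(Y, H) = -3 + Y (s(Y, H) = Y - 3 = -3 + Y)
h(A, V) = 3 + A²
-2257*h(s(0, a(5)), 1) = -2257*(3 + (-3 + 0)²) = -2257*(3 + (-3)²) = -2257*(3 + 9) = -2257*12 = -27084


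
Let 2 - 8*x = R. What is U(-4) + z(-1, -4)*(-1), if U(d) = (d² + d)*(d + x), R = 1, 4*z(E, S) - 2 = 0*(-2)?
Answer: -47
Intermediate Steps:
z(E, S) = ½ (z(E, S) = ½ + (0*(-2))/4 = ½ + (¼)*0 = ½ + 0 = ½)
x = ⅛ (x = ¼ - ⅛*1 = ¼ - ⅛ = ⅛ ≈ 0.12500)
U(d) = (⅛ + d)*(d + d²) (U(d) = (d² + d)*(d + ⅛) = (d + d²)*(⅛ + d) = (⅛ + d)*(d + d²))
U(-4) + z(-1, -4)*(-1) = (⅛)*(-4)*(1 + 8*(-4)² + 9*(-4)) + (½)*(-1) = (⅛)*(-4)*(1 + 8*16 - 36) - ½ = (⅛)*(-4)*(1 + 128 - 36) - ½ = (⅛)*(-4)*93 - ½ = -93/2 - ½ = -47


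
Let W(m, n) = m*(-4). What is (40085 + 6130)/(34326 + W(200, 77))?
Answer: 46215/33526 ≈ 1.3785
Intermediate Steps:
W(m, n) = -4*m
(40085 + 6130)/(34326 + W(200, 77)) = (40085 + 6130)/(34326 - 4*200) = 46215/(34326 - 800) = 46215/33526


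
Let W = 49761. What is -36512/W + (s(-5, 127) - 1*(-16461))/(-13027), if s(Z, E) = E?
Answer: -1301077292/648236547 ≈ -2.0071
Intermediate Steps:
-36512/W + (s(-5, 127) - 1*(-16461))/(-13027) = -36512/49761 + (127 - 1*(-16461))/(-13027) = -36512*1/49761 + (127 + 16461)*(-1/13027) = -36512/49761 + 16588*(-1/13027) = -36512/49761 - 16588/13027 = -1301077292/648236547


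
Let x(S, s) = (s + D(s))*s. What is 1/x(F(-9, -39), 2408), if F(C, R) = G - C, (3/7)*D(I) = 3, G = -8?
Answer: 1/5815320 ≈ 1.7196e-7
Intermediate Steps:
D(I) = 7 (D(I) = (7/3)*3 = 7)
F(C, R) = -8 - C
x(S, s) = s*(7 + s) (x(S, s) = (s + 7)*s = (7 + s)*s = s*(7 + s))
1/x(F(-9, -39), 2408) = 1/(2408*(7 + 2408)) = 1/(2408*2415) = 1/5815320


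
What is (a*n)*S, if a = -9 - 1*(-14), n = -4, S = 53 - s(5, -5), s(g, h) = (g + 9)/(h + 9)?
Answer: -990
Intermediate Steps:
s(g, h) = (9 + g)/(9 + h)
S = 99/2 (S = 53 - (9 + 5)/(9 - 5) = 53 - 14/4 = 53 - 1*7/2 = 53 - 7/2 = 99/2 ≈ 49.500)
a = 5 (a = -9 + 14 = 5)
(a*n)*S = (5*(-4))*(99/2) = -20*99/2 = -990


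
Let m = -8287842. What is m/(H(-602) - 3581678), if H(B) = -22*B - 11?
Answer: 8287842/3568445 ≈ 2.3225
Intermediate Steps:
H(B) = -11 - 22*B
m/(H(-602) - 3581678) = -8287842/((-11 - 22*(-602)) - 3581678) = -8287842/((-11 + 13244) - 3581678) = -8287842/(13233 - 3581678) = -8287842/(-3568445) = -8287842*(-1/3568445) = 8287842/3568445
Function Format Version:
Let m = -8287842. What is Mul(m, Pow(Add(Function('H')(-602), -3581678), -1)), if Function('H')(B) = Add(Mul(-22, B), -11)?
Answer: Rational(8287842, 3568445) ≈ 2.3225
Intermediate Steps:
Function('H')(B) = Add(-11, Mul(-22, B))
Mul(m, Pow(Add(Function('H')(-602), -3581678), -1)) = Mul(-8287842, Pow(Add(Add(-11, Mul(-22, -602)), -3581678), -1)) = Mul(-8287842, Pow(Add(Add(-11, 13244), -3581678), -1)) = Mul(-8287842, Pow(Add(13233, -3581678), -1)) = Mul(-8287842, Pow(-3568445, -1)) = Mul(-8287842, Rational(-1, 3568445)) = Rational(8287842, 3568445)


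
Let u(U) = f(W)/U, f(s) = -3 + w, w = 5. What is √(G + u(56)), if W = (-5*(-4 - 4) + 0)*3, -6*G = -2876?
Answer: √845607/42 ≈ 21.895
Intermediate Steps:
G = 1438/3 (G = -⅙*(-2876) = 1438/3 ≈ 479.33)
W = 120 (W = (-5*(-8) + 0)*3 = (40 + 0)*3 = 40*3 = 120)
f(s) = 2 (f(s) = -3 + 5 = 2)
u(U) = 2/U
√(G + u(56)) = √(1438/3 + 2/56) = √(1438/3 + 2*(1/56)) = √(1438/3 + 1/28) = √(40267/84) = √845607/42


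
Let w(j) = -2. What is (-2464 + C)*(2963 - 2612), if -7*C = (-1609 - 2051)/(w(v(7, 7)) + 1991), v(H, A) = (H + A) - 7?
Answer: -102907836/119 ≈ -8.6477e+5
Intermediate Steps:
v(H, A) = -7 + A + H (v(H, A) = (A + H) - 7 = -7 + A + H)
C = 1220/4641 (C = -(-1609 - 2051)/(7*(-2 + 1991)) = -(-3660)/(7*1989) = -1/7*(-1220/663) = 1220/4641 ≈ 0.26287)
(-2464 + C)*(2963 - 2612) = (-2464 + 1220/4641)*(2963 - 2612) = -11434204/4641*351 = -102907836/119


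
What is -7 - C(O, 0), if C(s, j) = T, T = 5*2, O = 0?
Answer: -17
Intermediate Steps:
T = 10
C(s, j) = 10
-7 - C(O, 0) = -7 - 1*10 = -7 - 10 = -17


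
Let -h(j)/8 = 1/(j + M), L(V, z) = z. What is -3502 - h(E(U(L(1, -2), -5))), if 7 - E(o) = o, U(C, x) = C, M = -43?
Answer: -59538/17 ≈ -3502.2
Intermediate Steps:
E(o) = 7 - o
h(j) = -8/(-43 + j) (h(j) = -8/(j - 43) = -8/(-43 + j))
-3502 - h(E(U(L(1, -2), -5))) = -3502 - (-8)/(-43 + (7 - 1*(-2))) = -3502 - (-8)/(-43 + (7 + 2)) = -3502 - (-8)/(-43 + 9) = -3502 - (-8)/(-34) = -3502 - (-8)*(-1)/34 = -3502 - 1*4/17 = -3502 - 4/17 = -59538/17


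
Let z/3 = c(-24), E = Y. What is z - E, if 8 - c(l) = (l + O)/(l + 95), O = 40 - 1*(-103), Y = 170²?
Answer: -2050553/71 ≈ -28881.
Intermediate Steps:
Y = 28900
O = 143 (O = 40 + 103 = 143)
E = 28900
c(l) = 8 - (143 + l)/(95 + l) (c(l) = 8 - (l + 143)/(l + 95) = 8 - (143 + l)/(95 + l))
z = 1347/71 (z = 3*((617 + 7*(-24))/(95 - 24)) = 3*((617 - 168)/71) = 3*((1/71)*449) = 3*(449/71) = 1347/71 ≈ 18.972)
z - E = 1347/71 - 1*28900 = 1347/71 - 28900 = -2050553/71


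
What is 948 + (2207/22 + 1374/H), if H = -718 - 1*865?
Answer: 36478501/34826 ≈ 1047.4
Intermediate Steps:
H = -1583 (H = -718 - 865 = -1583)
948 + (2207/22 + 1374/H) = 948 + (2207/22 + 1374/(-1583)) = 948 + (2207*(1/22) + 1374*(-1/1583)) = 948 + (2207/22 - 1374/1583) = 948 + 3463453/34826 = 36478501/34826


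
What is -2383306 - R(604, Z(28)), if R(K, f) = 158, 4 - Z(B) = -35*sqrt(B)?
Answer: -2383464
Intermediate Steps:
Z(B) = 4 + 35*sqrt(B) (Z(B) = 4 - (-35)*sqrt(B) = 4 + 35*sqrt(B))
-2383306 - R(604, Z(28)) = -2383306 - 1*158 = -2383306 - 158 = -2383464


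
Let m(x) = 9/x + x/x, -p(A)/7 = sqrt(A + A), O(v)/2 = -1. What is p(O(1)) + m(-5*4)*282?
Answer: 1551/10 - 14*I ≈ 155.1 - 14.0*I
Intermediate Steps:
O(v) = -2 (O(v) = 2*(-1) = -2)
p(A) = -7*sqrt(2)*sqrt(A) (p(A) = -7*sqrt(A + A) = -7*sqrt(2)*sqrt(A))
m(x) = 1 + 9/x (m(x) = 9/x + 1 = 1 + 9/x)
p(O(1)) + m(-5*4)*282 = -7*sqrt(2)*sqrt(-2) + ((9 - 5*4)/((-5*4)))*282 = -7*sqrt(2)*I*sqrt(2) + ((9 - 20)/(-20))*282 = -14*I - 1/20*(-11)*282 = -14*I + (11/20)*282 = -14*I + 1551/10 = 1551/10 - 14*I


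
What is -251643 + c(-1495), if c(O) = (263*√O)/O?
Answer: -251643 - 263*I*√1495/1495 ≈ -2.5164e+5 - 6.802*I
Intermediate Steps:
c(O) = 263/√O
-251643 + c(-1495) = -251643 + 263/√(-1495) = -251643 + 263*(-I*√1495/1495) = -251643 - 263*I*√1495/1495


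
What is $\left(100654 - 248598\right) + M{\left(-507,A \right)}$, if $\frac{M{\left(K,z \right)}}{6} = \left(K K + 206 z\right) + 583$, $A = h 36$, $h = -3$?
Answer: $1264360$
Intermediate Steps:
$A = -108$ ($A = \left(-3\right) 36 = -108$)
$M{\left(K,z \right)} = 3498 + 6 K^{2} + 1236 z$ ($M{\left(K,z \right)} = 6 \left(\left(K K + 206 z\right) + 583\right) = 6 \left(\left(K^{2} + 206 z\right) + 583\right) = 6 \left(583 + K^{2} + 206 z\right) = 3498 + 6 K^{2} + 1236 z$)
$\left(100654 - 248598\right) + M{\left(-507,A \right)} = \left(100654 - 248598\right) + \left(3498 + 6 \left(-507\right)^{2} + 1236 \left(-108\right)\right) = -147944 + \left(3498 + 6 \cdot 257049 - 133488\right) = -147944 + \left(3498 + 1542294 - 133488\right) = -147944 + 1412304 = 1264360$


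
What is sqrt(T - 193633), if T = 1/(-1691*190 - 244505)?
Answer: 2*I*sqrt(15496641753003155)/565795 ≈ 440.04*I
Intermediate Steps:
T = -1/565795 (T = 1/(-321290 - 244505) = 1/(-565795) = -1/565795 ≈ -1.7674e-6)
sqrt(T - 193633) = sqrt(-1/565795 - 193633) = sqrt(-109556583236/565795) = 2*I*sqrt(15496641753003155)/565795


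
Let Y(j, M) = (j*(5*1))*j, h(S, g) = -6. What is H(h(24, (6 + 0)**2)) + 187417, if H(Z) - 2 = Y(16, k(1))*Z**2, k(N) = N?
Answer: 233499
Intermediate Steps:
Y(j, M) = 5*j**2 (Y(j, M) = (j*5)*j = (5*j)*j = 5*j**2)
H(Z) = 2 + 1280*Z**2 (H(Z) = 2 + (5*16**2)*Z**2 = 2 + (5*256)*Z**2 = 2 + 1280*Z**2)
H(h(24, (6 + 0)**2)) + 187417 = (2 + 1280*(-6)**2) + 187417 = (2 + 1280*36) + 187417 = (2 + 46080) + 187417 = 46082 + 187417 = 233499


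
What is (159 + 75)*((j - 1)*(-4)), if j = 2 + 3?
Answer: -3744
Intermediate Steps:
j = 5
(159 + 75)*((j - 1)*(-4)) = (159 + 75)*((5 - 1)*(-4)) = 234*(4*(-4)) = 234*(-16) = -3744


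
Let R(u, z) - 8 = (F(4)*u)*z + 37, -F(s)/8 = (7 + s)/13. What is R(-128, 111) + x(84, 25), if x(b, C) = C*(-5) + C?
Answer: 1249589/13 ≈ 96122.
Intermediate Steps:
F(s) = -56/13 - 8*s/13 (F(s) = -8*(7 + s)/13 = -8*(7/13 + s/13) = -56/13 - 8*s/13)
R(u, z) = 45 - 88*u*z/13 (R(u, z) = 8 + (((-56/13 - 8/13*4)*u)*z + 37) = 8 + (((-56/13 - 32/13)*u)*z + 37) = 8 + ((-88*u/13)*z + 37) = 8 + (-88*u*z/13 + 37) = 8 + (37 - 88*u*z/13) = 45 - 88*u*z/13)
x(b, C) = -4*C (x(b, C) = -5*C + C = -4*C)
R(-128, 111) + x(84, 25) = (45 - 88/13*(-128)*111) - 4*25 = (45 + 1250304/13) - 100 = 1250889/13 - 100 = 1249589/13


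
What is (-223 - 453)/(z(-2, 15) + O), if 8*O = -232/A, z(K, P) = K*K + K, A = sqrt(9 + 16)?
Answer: 3380/19 ≈ 177.89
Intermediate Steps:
A = 5 (A = sqrt(25) = 5)
z(K, P) = K + K**2 (z(K, P) = K**2 + K = K + K**2)
O = -29/5 (O = (-232/5)/8 = (-232*1/5)/8 = (1/8)*(-232/5) = -29/5 ≈ -5.8000)
(-223 - 453)/(z(-2, 15) + O) = (-223 - 453)/(-2*(1 - 2) - 29/5) = -676/(-2*(-1) - 29/5) = -676/(2 - 29/5) = -676/(-19/5) = -676*(-5/19) = 3380/19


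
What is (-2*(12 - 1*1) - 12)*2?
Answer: -68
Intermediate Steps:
(-2*(12 - 1*1) - 12)*2 = (-2*(12 - 1) - 12)*2 = (-2*11 - 12)*2 = (-22 - 12)*2 = -34*2 = -68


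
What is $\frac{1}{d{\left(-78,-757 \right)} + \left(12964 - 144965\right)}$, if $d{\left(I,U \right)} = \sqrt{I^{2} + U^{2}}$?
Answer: $- \frac{132001}{17423684868} - \frac{\sqrt{579133}}{17423684868} \approx -7.6196 \cdot 10^{-6}$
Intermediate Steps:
$\frac{1}{d{\left(-78,-757 \right)} + \left(12964 - 144965\right)} = \frac{1}{\sqrt{\left(-78\right)^{2} + \left(-757\right)^{2}} + \left(12964 - 144965\right)} = \frac{1}{\sqrt{6084 + 573049} + \left(12964 - 144965\right)} = \frac{1}{\sqrt{579133} - 132001} = \frac{1}{-132001 + \sqrt{579133}}$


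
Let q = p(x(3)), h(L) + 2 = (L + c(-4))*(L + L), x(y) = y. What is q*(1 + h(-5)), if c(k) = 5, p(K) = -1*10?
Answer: 10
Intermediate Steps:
p(K) = -10
h(L) = -2 + 2*L*(5 + L) (h(L) = -2 + (L + 5)*(L + L) = -2 + (5 + L)*(2*L) = -2 + 2*L*(5 + L))
q = -10
q*(1 + h(-5)) = -10*(1 + (-2 + 2*(-5)**2 + 10*(-5))) = -10*(1 + (-2 + 2*25 - 50)) = -10*(1 + (-2 + 50 - 50)) = -10*(1 - 2) = -10*(-1) = 10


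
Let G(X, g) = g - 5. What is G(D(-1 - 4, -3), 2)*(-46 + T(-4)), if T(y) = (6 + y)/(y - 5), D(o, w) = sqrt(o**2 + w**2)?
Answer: 416/3 ≈ 138.67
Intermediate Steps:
T(y) = (6 + y)/(-5 + y)
G(X, g) = -5 + g
G(D(-1 - 4, -3), 2)*(-46 + T(-4)) = (-5 + 2)*(-46 + (6 - 4)/(-5 - 4)) = -3*(-46 + 2/(-9)) = -3*(-46 - 1/9*2) = -3*(-46 - 2/9) = -3*(-416/9) = 416/3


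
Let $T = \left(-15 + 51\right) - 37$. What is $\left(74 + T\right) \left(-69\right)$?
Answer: $-5037$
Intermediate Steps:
$T = -1$ ($T = 36 - 37 = -1$)
$\left(74 + T\right) \left(-69\right) = \left(74 - 1\right) \left(-69\right) = 73 \left(-69\right) = -5037$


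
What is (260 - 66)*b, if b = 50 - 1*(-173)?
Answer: 43262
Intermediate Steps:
b = 223 (b = 50 + 173 = 223)
(260 - 66)*b = (260 - 66)*223 = 194*223 = 43262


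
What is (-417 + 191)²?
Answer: 51076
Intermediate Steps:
(-417 + 191)² = (-226)² = 51076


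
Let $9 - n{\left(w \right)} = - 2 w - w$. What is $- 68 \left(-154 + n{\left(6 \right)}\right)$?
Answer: $8636$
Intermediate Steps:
$n{\left(w \right)} = 9 + 3 w$ ($n{\left(w \right)} = 9 - \left(- 2 w - w\right) = 9 - - 3 w = 9 + 3 w$)
$- 68 \left(-154 + n{\left(6 \right)}\right) = - 68 \left(-154 + \left(9 + 3 \cdot 6\right)\right) = - 68 \left(-154 + \left(9 + 18\right)\right) = - 68 \left(-154 + 27\right) = \left(-68\right) \left(-127\right) = 8636$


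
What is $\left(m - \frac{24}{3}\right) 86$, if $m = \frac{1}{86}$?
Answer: $-687$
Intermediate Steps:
$m = \frac{1}{86} \approx 0.011628$
$\left(m - \frac{24}{3}\right) 86 = \left(\frac{1}{86} - \frac{24}{3}\right) 86 = \left(\frac{1}{86} - 8\right) 86 = \left(- \frac{687}{86}\right) 86 = -687$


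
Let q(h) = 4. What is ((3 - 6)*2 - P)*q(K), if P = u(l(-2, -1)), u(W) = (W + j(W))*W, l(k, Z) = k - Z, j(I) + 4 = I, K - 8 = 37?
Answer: -48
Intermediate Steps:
K = 45 (K = 8 + 37 = 45)
j(I) = -4 + I
u(W) = W*(-4 + 2*W) (u(W) = (W + (-4 + W))*W = (-4 + 2*W)*W = W*(-4 + 2*W))
P = 6 (P = 2*(-2 - 1*(-1))*(-2 + (-2 - 1*(-1))) = 2*(-2 + 1)*(-2 + (-2 + 1)) = 2*(-1)*(-2 - 1) = 2*(-1)*(-3) = 6)
((3 - 6)*2 - P)*q(K) = ((3 - 6)*2 - 1*6)*4 = (-3*2 - 6)*4 = (-6 - 6)*4 = -12*4 = -48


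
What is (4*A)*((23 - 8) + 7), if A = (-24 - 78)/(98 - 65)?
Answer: -272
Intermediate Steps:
A = -34/11 (A = -102/33 = -102*1/33 = -34/11 ≈ -3.0909)
(4*A)*((23 - 8) + 7) = (4*(-34/11))*((23 - 8) + 7) = -136*(15 + 7)/11 = -136/11*22 = -272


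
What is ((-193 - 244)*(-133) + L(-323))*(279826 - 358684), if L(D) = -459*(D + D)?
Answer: -27965806830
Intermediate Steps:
L(D) = -918*D
((-193 - 244)*(-133) + L(-323))*(279826 - 358684) = ((-193 - 244)*(-133) - 918*(-323))*(279826 - 358684) = (-437*(-133) + 296514)*(-78858) = (58121 + 296514)*(-78858) = 354635*(-78858) = -27965806830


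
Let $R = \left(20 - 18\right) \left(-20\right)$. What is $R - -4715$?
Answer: $4675$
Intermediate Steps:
$R = -40$ ($R = 2 \left(-20\right) = -40$)
$R - -4715 = -40 - -4715 = -40 + 4715 = 4675$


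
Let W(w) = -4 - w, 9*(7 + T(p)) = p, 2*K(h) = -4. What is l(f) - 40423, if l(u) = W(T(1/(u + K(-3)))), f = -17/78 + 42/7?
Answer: -35771726/885 ≈ -40420.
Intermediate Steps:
K(h) = -2 (K(h) = (1/2)*(-4) = -2)
f = 451/78 (f = -17*1/78 + 42*(1/7) = -17/78 + 6 = 451/78 ≈ 5.7821)
T(p) = -7 + p/9
l(u) = 3 - 1/(9*(-2 + u)) (l(u) = -4 - (-7 + 1/(9*(u - 2))) = -4 - (-7 + 1/(9*(-2 + u))) = -4 + (7 - 1/(9*(-2 + u))) = 3 - 1/(9*(-2 + u)))
l(f) - 40423 = (-55 + 27*(451/78))/(9*(-2 + 451/78)) - 40423 = (-55 + 4059/26)/(9*(295/78)) - 40423 = (1/9)*(78/295)*(2629/26) - 40423 = 2629/885 - 40423 = -35771726/885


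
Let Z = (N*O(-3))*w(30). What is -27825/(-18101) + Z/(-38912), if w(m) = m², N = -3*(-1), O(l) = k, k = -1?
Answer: 282899775/176086528 ≈ 1.6066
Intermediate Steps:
O(l) = -1
N = 3
Z = -2700 (Z = (3*(-1))*30² = -3*900 = -2700)
-27825/(-18101) + Z/(-38912) = -27825/(-18101) - 2700/(-38912) = -27825*(-1/18101) - 2700*(-1/38912) = 27825/18101 + 675/9728 = 282899775/176086528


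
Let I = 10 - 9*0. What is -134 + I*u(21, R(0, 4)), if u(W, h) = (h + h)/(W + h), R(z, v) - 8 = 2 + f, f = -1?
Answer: -128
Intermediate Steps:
R(z, v) = 9 (R(z, v) = 8 + (2 - 1) = 8 + 1 = 9)
I = 10 (I = 10 + 0 = 10)
u(W, h) = 2*h/(W + h) (u(W, h) = (2*h)/(W + h) = 2*h/(W + h))
-134 + I*u(21, R(0, 4)) = -134 + 10*(2*9/(21 + 9)) = -134 + 10*(2*9/30) = -134 + 10*(2*9*(1/30)) = -134 + 10*(⅗) = -134 + 6 = -128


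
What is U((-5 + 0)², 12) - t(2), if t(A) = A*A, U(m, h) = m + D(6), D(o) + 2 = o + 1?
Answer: 26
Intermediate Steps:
D(o) = -1 + o (D(o) = -2 + (o + 1) = -2 + (1 + o) = -1 + o)
U(m, h) = 5 + m (U(m, h) = m + (-1 + 6) = m + 5 = 5 + m)
t(A) = A²
U((-5 + 0)², 12) - t(2) = (5 + (-5 + 0)²) - 1*2² = (5 + (-5)²) - 1*4 = (5 + 25) - 4 = 30 - 4 = 26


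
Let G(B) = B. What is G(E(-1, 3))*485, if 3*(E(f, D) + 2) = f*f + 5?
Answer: 0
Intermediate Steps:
E(f, D) = -1/3 + f**2/3 (E(f, D) = -2 + (f*f + 5)/3 = -2 + (f**2 + 5)/3 = -2 + (5 + f**2)/3 = -2 + (5/3 + f**2/3) = -1/3 + f**2/3)
G(E(-1, 3))*485 = (-1/3 + (1/3)*(-1)**2)*485 = (-1/3 + (1/3)*1)*485 = (-1/3 + 1/3)*485 = 0*485 = 0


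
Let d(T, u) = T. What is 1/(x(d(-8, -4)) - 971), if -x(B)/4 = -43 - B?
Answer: -1/831 ≈ -0.0012034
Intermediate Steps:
x(B) = 172 + 4*B (x(B) = -4*(-43 - B) = 172 + 4*B)
1/(x(d(-8, -4)) - 971) = 1/((172 + 4*(-8)) - 971) = 1/((172 - 32) - 971) = 1/(140 - 971) = 1/(-831) = -1/831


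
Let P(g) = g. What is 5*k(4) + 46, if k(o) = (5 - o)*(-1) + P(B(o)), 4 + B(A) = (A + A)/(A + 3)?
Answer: 187/7 ≈ 26.714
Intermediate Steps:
B(A) = -4 + 2*A/(3 + A) (B(A) = -4 + (A + A)/(A + 3) = -4 + (2*A)/(3 + A) = -4 + 2*A/(3 + A))
k(o) = -5 + o + 2*(-6 - o)/(3 + o) (k(o) = (5 - o)*(-1) + 2*(-6 - o)/(3 + o) = (-5 + o) + 2*(-6 - o)/(3 + o) = -5 + o + 2*(-6 - o)/(3 + o))
5*k(4) + 46 = 5*((-27 + 4² - 4*4)/(3 + 4)) + 46 = 5*((-27 + 16 - 16)/7) + 46 = 5*((⅐)*(-27)) + 46 = 5*(-27/7) + 46 = -135/7 + 46 = 187/7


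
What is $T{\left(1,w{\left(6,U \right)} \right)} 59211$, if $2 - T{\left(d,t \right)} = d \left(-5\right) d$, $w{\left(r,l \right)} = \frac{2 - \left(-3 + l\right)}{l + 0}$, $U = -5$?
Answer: $414477$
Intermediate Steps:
$w{\left(r,l \right)} = \frac{5 - l}{l}$
$T{\left(d,t \right)} = 2 + 5 d^{2}$ ($T{\left(d,t \right)} = 2 - d \left(-5\right) d = 2 - - 5 d d = 2 - - 5 d^{2} = 2 + 5 d^{2}$)
$T{\left(1,w{\left(6,U \right)} \right)} 59211 = \left(2 + 5 \cdot 1^{2}\right) 59211 = \left(2 + 5 \cdot 1\right) 59211 = \left(2 + 5\right) 59211 = 7 \cdot 59211 = 414477$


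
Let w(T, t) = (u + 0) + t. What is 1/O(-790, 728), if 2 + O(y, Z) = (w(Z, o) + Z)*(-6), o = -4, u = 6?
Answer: -1/4382 ≈ -0.00022821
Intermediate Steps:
w(T, t) = 6 + t (w(T, t) = (6 + 0) + t = 6 + t)
O(y, Z) = -14 - 6*Z (O(y, Z) = -2 + ((6 - 4) + Z)*(-6) = -2 + (2 + Z)*(-6) = -2 + (-12 - 6*Z) = -14 - 6*Z)
1/O(-790, 728) = 1/(-14 - 6*728) = 1/(-14 - 4368) = 1/(-4382) = -1/4382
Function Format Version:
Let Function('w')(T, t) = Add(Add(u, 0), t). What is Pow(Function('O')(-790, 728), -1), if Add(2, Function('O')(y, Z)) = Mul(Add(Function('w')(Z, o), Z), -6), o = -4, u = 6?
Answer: Rational(-1, 4382) ≈ -0.00022821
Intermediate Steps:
Function('w')(T, t) = Add(6, t) (Function('w')(T, t) = Add(Add(6, 0), t) = Add(6, t))
Function('O')(y, Z) = Add(-14, Mul(-6, Z)) (Function('O')(y, Z) = Add(-2, Mul(Add(Add(6, -4), Z), -6)) = Add(-2, Mul(Add(2, Z), -6)) = Add(-2, Add(-12, Mul(-6, Z))) = Add(-14, Mul(-6, Z)))
Pow(Function('O')(-790, 728), -1) = Pow(Add(-14, Mul(-6, 728)), -1) = Pow(Add(-14, -4368), -1) = Pow(-4382, -1) = Rational(-1, 4382)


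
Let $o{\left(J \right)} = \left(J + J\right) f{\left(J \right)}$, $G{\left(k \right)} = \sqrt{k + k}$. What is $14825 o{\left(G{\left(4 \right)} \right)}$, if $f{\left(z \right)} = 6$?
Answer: $355800 \sqrt{2} \approx 5.0318 \cdot 10^{5}$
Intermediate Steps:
$G{\left(k \right)} = \sqrt{2} \sqrt{k}$ ($G{\left(k \right)} = \sqrt{2 k} = \sqrt{2} \sqrt{k}$)
$o{\left(J \right)} = 12 J$ ($o{\left(J \right)} = \left(J + J\right) 6 = 2 J 6 = 12 J$)
$14825 o{\left(G{\left(4 \right)} \right)} = 14825 \cdot 12 \sqrt{2} \sqrt{4} = 14825 \cdot 12 \sqrt{2} \cdot 2 = 14825 \cdot 12 \cdot 2 \sqrt{2} = 14825 \cdot 24 \sqrt{2} = 355800 \sqrt{2}$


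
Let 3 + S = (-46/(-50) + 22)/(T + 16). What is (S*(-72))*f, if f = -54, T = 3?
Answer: -3312576/475 ≈ -6973.8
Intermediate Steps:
S = -852/475 (S = -3 + (-46/(-50) + 22)/(3 + 16) = -3 + (-46*(-1/50) + 22)/19 = -3 + (23/25 + 22)*(1/19) = -3 + (573/25)*(1/19) = -3 + 573/475 = -852/475 ≈ -1.7937)
(S*(-72))*f = -852/475*(-72)*(-54) = (61344/475)*(-54) = -3312576/475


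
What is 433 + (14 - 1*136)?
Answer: 311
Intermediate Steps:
433 + (14 - 1*136) = 433 + (14 - 136) = 433 - 122 = 311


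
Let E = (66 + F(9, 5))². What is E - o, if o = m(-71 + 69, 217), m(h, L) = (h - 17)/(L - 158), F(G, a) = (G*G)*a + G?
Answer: 13593619/59 ≈ 2.3040e+5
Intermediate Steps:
F(G, a) = G + a*G² (F(G, a) = G²*a + G = a*G² + G = G + a*G²)
m(h, L) = (-17 + h)/(-158 + L)
E = 230400 (E = (66 + 9*(1 + 9*5))² = (66 + 9*(1 + 45))² = (66 + 9*46)² = (66 + 414)² = 480² = 230400)
o = -19/59 (o = (-17 + (-71 + 69))/(-158 + 217) = (-17 - 2)/59 = (1/59)*(-19) = -19/59 ≈ -0.32203)
E - o = 230400 - 1*(-19/59) = 230400 + 19/59 = 13593619/59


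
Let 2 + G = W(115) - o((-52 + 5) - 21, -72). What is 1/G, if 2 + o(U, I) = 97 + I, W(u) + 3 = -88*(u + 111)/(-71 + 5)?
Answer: 3/820 ≈ 0.0036585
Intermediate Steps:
W(u) = 145 + 4*u/3 (W(u) = -3 - 88*(u + 111)/(-71 + 5) = -3 - (-148 - 4*u/3) = -3 - 88*(-37/22 - u/66) = -3 + (148 + 4*u/3) = 145 + 4*u/3)
o(U, I) = 95 + I (o(U, I) = -2 + (97 + I) = 95 + I)
G = 820/3 (G = -2 + ((145 + (4/3)*115) - (95 - 72)) = -2 + ((145 + 460/3) - 1*23) = -2 + (895/3 - 23) = -2 + 826/3 = 820/3 ≈ 273.33)
1/G = 1/(820/3) = 3/820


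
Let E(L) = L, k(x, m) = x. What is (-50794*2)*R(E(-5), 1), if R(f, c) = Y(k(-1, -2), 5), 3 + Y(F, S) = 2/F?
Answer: 507940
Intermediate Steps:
Y(F, S) = -3 + 2/F
R(f, c) = -5 (R(f, c) = -3 + 2/(-1) = -3 + 2*(-1) = -3 - 2 = -5)
(-50794*2)*R(E(-5), 1) = -50794*2*(-5) = -101588*(-5) = 507940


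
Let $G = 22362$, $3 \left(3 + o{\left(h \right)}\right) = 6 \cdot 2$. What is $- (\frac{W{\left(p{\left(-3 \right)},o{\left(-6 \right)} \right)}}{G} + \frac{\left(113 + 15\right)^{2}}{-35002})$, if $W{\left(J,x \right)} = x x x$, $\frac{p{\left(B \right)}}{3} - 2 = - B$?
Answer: $\frac{183172003}{391357362} \approx 0.46804$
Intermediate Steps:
$o{\left(h \right)} = 1$ ($o{\left(h \right)} = -3 + \frac{6 \cdot 2}{3} = -3 + \frac{1}{3} \cdot 12 = -3 + 4 = 1$)
$p{\left(B \right)} = 6 - 3 B$ ($p{\left(B \right)} = 6 + 3 \left(- B\right) = 6 - 3 B$)
$W{\left(J,x \right)} = x^{3}$ ($W{\left(J,x \right)} = x^{2} x = x^{3}$)
$- (\frac{W{\left(p{\left(-3 \right)},o{\left(-6 \right)} \right)}}{G} + \frac{\left(113 + 15\right)^{2}}{-35002}) = - (\frac{1^{3}}{22362} + \frac{\left(113 + 15\right)^{2}}{-35002}) = - (1 \cdot \frac{1}{22362} + 128^{2} \left(- \frac{1}{35002}\right)) = - (\frac{1}{22362} + 16384 \left(- \frac{1}{35002}\right)) = - (\frac{1}{22362} - \frac{8192}{17501}) = \left(-1\right) \left(- \frac{183172003}{391357362}\right) = \frac{183172003}{391357362}$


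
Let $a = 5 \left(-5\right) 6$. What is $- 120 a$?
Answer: $18000$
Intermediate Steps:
$a = -150$ ($a = \left(-25\right) 6 = -150$)
$- 120 a = \left(-120\right) \left(-150\right) = 18000$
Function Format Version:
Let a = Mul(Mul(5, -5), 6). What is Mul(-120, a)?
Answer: 18000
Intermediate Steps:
a = -150 (a = Mul(-25, 6) = -150)
Mul(-120, a) = Mul(-120, -150) = 18000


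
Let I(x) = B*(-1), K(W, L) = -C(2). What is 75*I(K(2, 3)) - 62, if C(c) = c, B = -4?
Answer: 238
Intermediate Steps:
K(W, L) = -2 (K(W, L) = -1*2 = -2)
I(x) = 4 (I(x) = -4*(-1) = 4)
75*I(K(2, 3)) - 62 = 75*4 - 62 = 300 - 62 = 238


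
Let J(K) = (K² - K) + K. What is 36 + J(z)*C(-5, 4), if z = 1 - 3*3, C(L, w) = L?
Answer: -284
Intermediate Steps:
z = -8 (z = 1 - 9 = -8)
J(K) = K²
36 + J(z)*C(-5, 4) = 36 + (-8)²*(-5) = 36 + 64*(-5) = 36 - 320 = -284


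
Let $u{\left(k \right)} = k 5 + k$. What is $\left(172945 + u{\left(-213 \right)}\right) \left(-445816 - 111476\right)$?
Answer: $-95668645764$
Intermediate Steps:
$u{\left(k \right)} = 6 k$ ($u{\left(k \right)} = 5 k + k = 6 k$)
$\left(172945 + u{\left(-213 \right)}\right) \left(-445816 - 111476\right) = \left(172945 + 6 \left(-213\right)\right) \left(-445816 - 111476\right) = \left(172945 - 1278\right) \left(-557292\right) = 171667 \left(-557292\right) = -95668645764$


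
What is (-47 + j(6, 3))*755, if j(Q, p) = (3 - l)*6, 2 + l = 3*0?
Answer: -12835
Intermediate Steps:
l = -2 (l = -2 + 3*0 = -2 + 0 = -2)
j(Q, p) = 30 (j(Q, p) = (3 - 1*(-2))*6 = (3 + 2)*6 = 5*6 = 30)
(-47 + j(6, 3))*755 = (-47 + 30)*755 = -17*755 = -12835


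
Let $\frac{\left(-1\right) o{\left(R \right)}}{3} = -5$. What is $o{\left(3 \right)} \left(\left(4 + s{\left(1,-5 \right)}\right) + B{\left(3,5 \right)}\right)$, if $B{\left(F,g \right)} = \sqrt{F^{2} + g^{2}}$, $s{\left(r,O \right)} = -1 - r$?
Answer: $30 + 15 \sqrt{34} \approx 117.46$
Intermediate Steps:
$o{\left(R \right)} = 15$ ($o{\left(R \right)} = \left(-3\right) \left(-5\right) = 15$)
$o{\left(3 \right)} \left(\left(4 + s{\left(1,-5 \right)}\right) + B{\left(3,5 \right)}\right) = 15 \left(\left(4 - 2\right) + \sqrt{3^{2} + 5^{2}}\right) = 15 \left(\left(4 - 2\right) + \sqrt{9 + 25}\right) = 15 \left(\left(4 - 2\right) + \sqrt{34}\right) = 15 \left(2 + \sqrt{34}\right) = 30 + 15 \sqrt{34}$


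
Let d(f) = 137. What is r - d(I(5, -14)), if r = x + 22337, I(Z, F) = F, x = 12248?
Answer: 34448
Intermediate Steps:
r = 34585 (r = 12248 + 22337 = 34585)
r - d(I(5, -14)) = 34585 - 1*137 = 34585 - 137 = 34448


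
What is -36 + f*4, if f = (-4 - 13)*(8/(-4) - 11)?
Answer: 848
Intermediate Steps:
f = 221 (f = -17*(8*(-1/4) - 11) = -17*(-2 - 11) = -17*(-13) = 221)
-36 + f*4 = -36 + 221*4 = -36 + 884 = 848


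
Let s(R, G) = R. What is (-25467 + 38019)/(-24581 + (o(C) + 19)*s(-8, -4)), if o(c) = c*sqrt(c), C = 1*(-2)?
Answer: -103482872/203907267 - 66944*I*sqrt(2)/203907267 ≈ -0.5075 - 0.0004643*I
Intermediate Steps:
C = -2
o(c) = c**(3/2)
(-25467 + 38019)/(-24581 + (o(C) + 19)*s(-8, -4)) = (-25467 + 38019)/(-24581 + ((-2)**(3/2) + 19)*(-8)) = 12552/(-24581 + (-2*I*sqrt(2) + 19)*(-8)) = 12552/(-24581 + (19 - 2*I*sqrt(2))*(-8)) = 12552/(-24581 + (-152 + 16*I*sqrt(2))) = 12552/(-24733 + 16*I*sqrt(2))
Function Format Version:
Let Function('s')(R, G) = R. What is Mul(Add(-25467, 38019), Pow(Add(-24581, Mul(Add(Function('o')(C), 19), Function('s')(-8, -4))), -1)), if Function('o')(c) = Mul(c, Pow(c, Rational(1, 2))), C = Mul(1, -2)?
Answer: Add(Rational(-103482872, 203907267), Mul(Rational(-66944, 203907267), I, Pow(2, Rational(1, 2)))) ≈ Add(-0.50750, Mul(-0.00046430, I))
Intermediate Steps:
C = -2
Function('o')(c) = Pow(c, Rational(3, 2))
Mul(Add(-25467, 38019), Pow(Add(-24581, Mul(Add(Function('o')(C), 19), Function('s')(-8, -4))), -1)) = Mul(Add(-25467, 38019), Pow(Add(-24581, Mul(Add(Pow(-2, Rational(3, 2)), 19), -8)), -1)) = Mul(12552, Pow(Add(-24581, Mul(Add(Mul(-2, I, Pow(2, Rational(1, 2))), 19), -8)), -1)) = Mul(12552, Pow(Add(-24581, Mul(Add(19, Mul(-2, I, Pow(2, Rational(1, 2)))), -8)), -1)) = Mul(12552, Pow(Add(-24581, Add(-152, Mul(16, I, Pow(2, Rational(1, 2))))), -1)) = Mul(12552, Pow(Add(-24733, Mul(16, I, Pow(2, Rational(1, 2)))), -1))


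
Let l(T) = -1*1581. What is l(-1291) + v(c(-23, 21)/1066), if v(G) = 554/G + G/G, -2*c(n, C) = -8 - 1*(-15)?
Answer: -1192188/7 ≈ -1.7031e+5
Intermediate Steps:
c(n, C) = -7/2 (c(n, C) = -(-8 - 1*(-15))/2 = -(-8 + 15)/2 = -½*7 = -7/2)
l(T) = -1581
v(G) = 1 + 554/G (v(G) = 554/G + 1 = 1 + 554/G)
l(-1291) + v(c(-23, 21)/1066) = -1581 + (554 - 7/2/1066)/((-7/2/1066)) = -1581 + (554 - 7/2*1/1066)/((-7/2*1/1066)) = -1581 + (554 - 7/2132)/(-7/2132) = -1581 - 2132/7*1181121/2132 = -1581 - 1181121/7 = -1192188/7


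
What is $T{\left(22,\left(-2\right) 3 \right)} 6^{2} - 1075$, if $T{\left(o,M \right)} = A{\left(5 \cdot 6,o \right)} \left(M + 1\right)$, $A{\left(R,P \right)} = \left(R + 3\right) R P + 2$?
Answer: $-3921835$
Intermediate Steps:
$A{\left(R,P \right)} = 2 + P R \left(3 + R\right)$ ($A{\left(R,P \right)} = \left(3 + R\right) R P + 2 = R \left(3 + R\right) P + 2 = P R \left(3 + R\right) + 2 = 2 + P R \left(3 + R\right)$)
$T{\left(o,M \right)} = \left(1 + M\right) \left(2 + 990 o\right)$ ($T{\left(o,M \right)} = \left(2 + o \left(5 \cdot 6\right)^{2} + 3 o 5 \cdot 6\right) \left(M + 1\right) = \left(2 + o 30^{2} + 3 o 30\right) \left(1 + M\right) = \left(2 + o 900 + 90 o\right) \left(1 + M\right) = \left(2 + 900 o + 90 o\right) \left(1 + M\right) = \left(2 + 990 o\right) \left(1 + M\right) = \left(1 + M\right) \left(2 + 990 o\right)$)
$T{\left(22,\left(-2\right) 3 \right)} 6^{2} - 1075 = 2 \left(1 - 6\right) \left(1 + 495 \cdot 22\right) 6^{2} - 1075 = 2 \left(1 - 6\right) \left(1 + 10890\right) 36 - 1075 = 2 \left(-5\right) 10891 \cdot 36 - 1075 = \left(-108910\right) 36 - 1075 = -3920760 - 1075 = -3921835$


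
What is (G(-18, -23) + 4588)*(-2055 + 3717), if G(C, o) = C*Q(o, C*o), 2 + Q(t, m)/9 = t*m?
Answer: 2571905112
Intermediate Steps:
Q(t, m) = -18 + 9*m*t (Q(t, m) = -18 + 9*(t*m) = -18 + 9*(m*t) = -18 + 9*m*t)
G(C, o) = C*(-18 + 9*C*o**2) (G(C, o) = C*(-18 + 9*(C*o)*o) = C*(-18 + 9*C*o**2))
(G(-18, -23) + 4588)*(-2055 + 3717) = (9*(-18)*(-2 - 18*(-23)**2) + 4588)*(-2055 + 3717) = (9*(-18)*(-2 - 18*529) + 4588)*1662 = (9*(-18)*(-2 - 9522) + 4588)*1662 = (9*(-18)*(-9524) + 4588)*1662 = (1542888 + 4588)*1662 = 1547476*1662 = 2571905112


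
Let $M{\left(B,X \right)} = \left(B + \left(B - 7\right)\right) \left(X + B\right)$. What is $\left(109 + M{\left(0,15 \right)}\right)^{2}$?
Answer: $16$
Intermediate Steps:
$M{\left(B,X \right)} = \left(-7 + 2 B\right) \left(B + X\right)$ ($M{\left(B,X \right)} = \left(B + \left(B - 7\right)\right) \left(B + X\right) = \left(B + \left(-7 + B\right)\right) \left(B + X\right) = \left(-7 + 2 B\right) \left(B + X\right)$)
$\left(109 + M{\left(0,15 \right)}\right)^{2} = \left(109 + \left(\left(-7\right) 0 - 105 + 2 \cdot 0^{2} + 2 \cdot 0 \cdot 15\right)\right)^{2} = \left(109 + \left(0 - 105 + 2 \cdot 0 + 0\right)\right)^{2} = \left(109 + \left(0 - 105 + 0 + 0\right)\right)^{2} = \left(109 - 105\right)^{2} = 4^{2} = 16$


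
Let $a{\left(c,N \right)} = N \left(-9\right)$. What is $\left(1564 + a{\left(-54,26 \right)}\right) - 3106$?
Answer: $-1776$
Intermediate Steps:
$a{\left(c,N \right)} = - 9 N$
$\left(1564 + a{\left(-54,26 \right)}\right) - 3106 = \left(1564 - 234\right) - 3106 = 1330 - 3106 = -1776$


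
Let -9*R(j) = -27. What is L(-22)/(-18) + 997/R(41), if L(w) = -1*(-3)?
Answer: 1993/6 ≈ 332.17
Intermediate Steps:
R(j) = 3 (R(j) = -⅑*(-27) = 3)
L(w) = 3
L(-22)/(-18) + 997/R(41) = 3/(-18) + 997/3 = 3*(-1/18) + 997*(⅓) = -⅙ + 997/3 = 1993/6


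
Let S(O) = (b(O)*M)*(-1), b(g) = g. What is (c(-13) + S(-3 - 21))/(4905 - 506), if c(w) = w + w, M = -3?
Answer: -98/4399 ≈ -0.022278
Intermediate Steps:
S(O) = 3*O (S(O) = (O*(-3))*(-1) = -3*O*(-1) = 3*O)
c(w) = 2*w
(c(-13) + S(-3 - 21))/(4905 - 506) = (2*(-13) + 3*(-3 - 21))/(4905 - 506) = (-26 + 3*(-24))/4399 = (-26 - 72)*(1/4399) = -98*1/4399 = -98/4399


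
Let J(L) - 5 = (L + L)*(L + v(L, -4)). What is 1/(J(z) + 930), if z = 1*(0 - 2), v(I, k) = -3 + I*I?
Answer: 1/939 ≈ 0.0010650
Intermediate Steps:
v(I, k) = -3 + I**2
z = -2 (z = 1*(-2) = -2)
J(L) = 5 + 2*L*(-3 + L + L**2) (J(L) = 5 + (L + L)*(L + (-3 + L**2)) = 5 + (2*L)*(-3 + L + L**2) = 5 + 2*L*(-3 + L + L**2))
1/(J(z) + 930) = 1/((5 + 2*(-2)**2 + 2*(-2)*(-3 + (-2)**2)) + 930) = 1/((5 + 2*4 + 2*(-2)*(-3 + 4)) + 930) = 1/((5 + 8 + 2*(-2)*1) + 930) = 1/((5 + 8 - 4) + 930) = 1/(9 + 930) = 1/939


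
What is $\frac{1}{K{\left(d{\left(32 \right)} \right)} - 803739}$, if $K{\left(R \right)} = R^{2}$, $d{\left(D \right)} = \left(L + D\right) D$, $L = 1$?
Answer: $\frac{1}{311397} \approx 3.2113 \cdot 10^{-6}$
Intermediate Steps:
$d{\left(D \right)} = D \left(1 + D\right)$ ($d{\left(D \right)} = \left(1 + D\right) D = D \left(1 + D\right)$)
$\frac{1}{K{\left(d{\left(32 \right)} \right)} - 803739} = \frac{1}{\left(32 \left(1 + 32\right)\right)^{2} - 803739} = \frac{1}{\left(32 \cdot 33\right)^{2} - 803739} = \frac{1}{1056^{2} - 803739} = \frac{1}{1115136 - 803739} = \frac{1}{311397}$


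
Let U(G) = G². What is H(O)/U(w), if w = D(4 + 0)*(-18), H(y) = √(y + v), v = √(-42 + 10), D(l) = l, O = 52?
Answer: √(13 + I*√2)/2592 ≈ 0.0013931 + 7.5551e-5*I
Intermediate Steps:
v = 4*I*√2 (v = √(-32) = 4*I*√2 ≈ 5.6569*I)
H(y) = √(y + 4*I*√2)
w = -72 (w = (4 + 0)*(-18) = 4*(-18) = -72)
H(O)/U(w) = √(52 + 4*I*√2)/((-72)²) = √(52 + 4*I*√2)/5184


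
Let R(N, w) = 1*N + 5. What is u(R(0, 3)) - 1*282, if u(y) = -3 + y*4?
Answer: -265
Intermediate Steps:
R(N, w) = 5 + N (R(N, w) = N + 5 = 5 + N)
u(y) = -3 + 4*y
u(R(0, 3)) - 1*282 = (-3 + 4*(5 + 0)) - 1*282 = (-3 + 4*5) - 282 = (-3 + 20) - 282 = 17 - 282 = -265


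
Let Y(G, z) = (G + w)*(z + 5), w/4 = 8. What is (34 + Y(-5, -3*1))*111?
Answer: 9768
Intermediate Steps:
w = 32 (w = 4*8 = 32)
Y(G, z) = (5 + z)*(32 + G) (Y(G, z) = (G + 32)*(z + 5) = (32 + G)*(5 + z) = (5 + z)*(32 + G))
(34 + Y(-5, -3*1))*111 = (34 + (160 + 5*(-5) + 32*(-3*1) - (-15)))*111 = (34 + (160 - 25 + 32*(-3) - 5*(-3)))*111 = (34 + (160 - 25 - 96 + 15))*111 = (34 + 54)*111 = 88*111 = 9768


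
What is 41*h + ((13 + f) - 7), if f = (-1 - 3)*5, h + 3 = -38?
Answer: -1695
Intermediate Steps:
h = -41 (h = -3 - 38 = -41)
f = -20 (f = -4*5 = -20)
41*h + ((13 + f) - 7) = 41*(-41) + ((13 - 20) - 7) = -1681 + (-7 - 7) = -1681 - 14 = -1695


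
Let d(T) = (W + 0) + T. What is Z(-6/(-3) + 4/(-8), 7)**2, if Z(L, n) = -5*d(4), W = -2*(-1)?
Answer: 900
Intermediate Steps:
W = 2
d(T) = 2 + T (d(T) = (2 + 0) + T = 2 + T)
Z(L, n) = -30 (Z(L, n) = -5*(2 + 4) = -5*6 = -30)
Z(-6/(-3) + 4/(-8), 7)**2 = (-30)**2 = 900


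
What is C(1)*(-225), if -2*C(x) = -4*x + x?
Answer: -675/2 ≈ -337.50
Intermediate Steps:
C(x) = 3*x/2 (C(x) = -(-4*x + x)/2 = -(-3)*x/2 = 3*x/2)
C(1)*(-225) = ((3/2)*1)*(-225) = (3/2)*(-225) = -675/2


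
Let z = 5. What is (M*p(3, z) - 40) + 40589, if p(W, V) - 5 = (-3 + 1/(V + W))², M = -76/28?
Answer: 18149821/448 ≈ 40513.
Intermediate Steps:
M = -19/7 (M = -76*1/28 = -19/7 ≈ -2.7143)
p(W, V) = 5 + (-3 + 1/(V + W))²
(M*p(3, z) - 40) + 40589 = (-19*(5 + (-1 + 3*5 + 3*3)²/(5 + 3)²)/7 - 40) + 40589 = (-19*(5 + (-1 + 15 + 9)²/8²)/7 - 40) + 40589 = (-19*(5 + (1/64)*23²)/7 - 40) + 40589 = (-19*(5 + (1/64)*529)/7 - 40) + 40589 = (-19*(5 + 529/64)/7 - 40) + 40589 = (-19/7*849/64 - 40) + 40589 = (-16131/448 - 40) + 40589 = -34051/448 + 40589 = 18149821/448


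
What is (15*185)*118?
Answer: 327450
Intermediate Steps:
(15*185)*118 = 2775*118 = 327450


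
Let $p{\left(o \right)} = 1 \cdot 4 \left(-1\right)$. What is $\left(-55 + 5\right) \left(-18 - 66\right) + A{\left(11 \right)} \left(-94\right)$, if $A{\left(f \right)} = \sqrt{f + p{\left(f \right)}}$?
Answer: $4200 - 94 \sqrt{7} \approx 3951.3$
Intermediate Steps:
$p{\left(o \right)} = -4$ ($p{\left(o \right)} = 4 \left(-1\right) = -4$)
$A{\left(f \right)} = \sqrt{-4 + f}$ ($A{\left(f \right)} = \sqrt{f - 4} = \sqrt{-4 + f}$)
$\left(-55 + 5\right) \left(-18 - 66\right) + A{\left(11 \right)} \left(-94\right) = \left(-55 + 5\right) \left(-18 - 66\right) + \sqrt{-4 + 11} \left(-94\right) = \left(-50\right) \left(-84\right) + \sqrt{7} \left(-94\right) = 4200 - 94 \sqrt{7}$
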